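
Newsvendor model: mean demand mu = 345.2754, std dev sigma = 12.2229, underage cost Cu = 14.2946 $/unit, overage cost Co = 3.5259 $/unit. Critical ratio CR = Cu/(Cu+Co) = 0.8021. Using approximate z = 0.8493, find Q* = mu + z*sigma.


CR = Cu/(Cu+Co) = 14.2946/(14.2946+3.5259) = 0.8021
z = 0.8493
Q* = 345.2754 + 0.8493 * 12.2229 = 355.6563

355.6563 units


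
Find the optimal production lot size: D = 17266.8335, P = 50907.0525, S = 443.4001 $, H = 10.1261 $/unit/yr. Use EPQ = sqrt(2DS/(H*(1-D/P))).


1 - D/P = 1 - 0.3392 = 0.6608
H*(1-D/P) = 6.6915
2DS = 15312231.4012
EPQ = sqrt(2288312.9035) = 1512.7171

1512.7171 units


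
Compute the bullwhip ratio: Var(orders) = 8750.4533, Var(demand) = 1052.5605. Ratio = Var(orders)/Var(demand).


BW = 8750.4533 / 1052.5605 = 8.3135

8.3135


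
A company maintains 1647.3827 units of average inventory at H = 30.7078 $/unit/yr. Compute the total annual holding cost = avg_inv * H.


Cost = 1647.3827 * 30.7078 = 50587.4985

50587.4985 $/yr


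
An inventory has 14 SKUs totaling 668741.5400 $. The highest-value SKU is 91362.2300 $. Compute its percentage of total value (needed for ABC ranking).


Top item = 91362.2300
Total = 668741.5400
Percentage = 91362.2300 / 668741.5400 * 100 = 13.6618

13.6618%


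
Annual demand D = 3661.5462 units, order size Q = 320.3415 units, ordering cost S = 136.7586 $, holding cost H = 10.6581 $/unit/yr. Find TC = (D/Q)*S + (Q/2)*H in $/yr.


Ordering cost = D*S/Q = 1563.1691
Holding cost = Q*H/2 = 1707.1159
TC = 1563.1691 + 1707.1159 = 3270.2850

3270.2850 $/yr


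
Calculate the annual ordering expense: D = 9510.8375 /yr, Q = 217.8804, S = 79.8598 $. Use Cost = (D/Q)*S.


Number of orders = D/Q = 43.6516
Cost = 43.6516 * 79.8598 = 3486.0115

3486.0115 $/yr


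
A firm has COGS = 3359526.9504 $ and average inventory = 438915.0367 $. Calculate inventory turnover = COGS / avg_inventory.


Turnover = 3359526.9504 / 438915.0367 = 7.6542

7.6542


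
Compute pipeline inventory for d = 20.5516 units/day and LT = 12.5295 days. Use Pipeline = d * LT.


Pipeline = 20.5516 * 12.5295 = 257.5013

257.5013 units


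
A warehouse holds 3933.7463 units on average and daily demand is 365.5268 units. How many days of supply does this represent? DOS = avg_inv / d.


DOS = 3933.7463 / 365.5268 = 10.7619

10.7619 days


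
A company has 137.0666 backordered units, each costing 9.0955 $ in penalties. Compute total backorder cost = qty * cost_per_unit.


Total = 137.0666 * 9.0955 = 1246.6893

1246.6893 $


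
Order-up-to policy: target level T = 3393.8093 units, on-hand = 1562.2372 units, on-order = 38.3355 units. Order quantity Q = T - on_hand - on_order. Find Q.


Inventory position = OH + OO = 1562.2372 + 38.3355 = 1600.5727
Q = 3393.8093 - 1600.5727 = 1793.2366

1793.2366 units


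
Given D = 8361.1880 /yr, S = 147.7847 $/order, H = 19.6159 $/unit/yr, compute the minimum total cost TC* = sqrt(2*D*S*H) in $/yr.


2*D*S*H = 48476995.7308
TC* = sqrt(48476995.7308) = 6962.5423

6962.5423 $/yr


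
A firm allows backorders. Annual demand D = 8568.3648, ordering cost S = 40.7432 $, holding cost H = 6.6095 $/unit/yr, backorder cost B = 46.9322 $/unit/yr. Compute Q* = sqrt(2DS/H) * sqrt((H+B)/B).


sqrt(2DS/H) = 325.0179
sqrt((H+B)/B) = 1.0681
Q* = 325.0179 * 1.0681 = 347.1506

347.1506 units


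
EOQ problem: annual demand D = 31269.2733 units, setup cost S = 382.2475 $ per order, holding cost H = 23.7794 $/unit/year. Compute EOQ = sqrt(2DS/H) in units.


2*D*S = 2 * 31269.2733 * 382.2475 = 23905203.0915
2*D*S/H = 1005290.4233
EOQ = sqrt(1005290.4233) = 1002.6417

1002.6417 units


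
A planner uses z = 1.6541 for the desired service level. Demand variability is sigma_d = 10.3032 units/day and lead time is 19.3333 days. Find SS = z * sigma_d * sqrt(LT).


sqrt(LT) = sqrt(19.3333) = 4.3970
SS = 1.6541 * 10.3032 * 4.3970 = 74.9354

74.9354 units


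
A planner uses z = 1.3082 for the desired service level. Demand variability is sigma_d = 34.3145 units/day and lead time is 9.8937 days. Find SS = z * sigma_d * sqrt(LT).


sqrt(LT) = sqrt(9.8937) = 3.1454
SS = 1.3082 * 34.3145 * 3.1454 = 141.1989

141.1989 units


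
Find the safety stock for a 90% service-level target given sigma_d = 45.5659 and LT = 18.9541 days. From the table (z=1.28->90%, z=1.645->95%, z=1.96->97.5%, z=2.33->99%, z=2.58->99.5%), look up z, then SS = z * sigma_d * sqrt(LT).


From the table, SL = 90% corresponds to z = 1.28
sqrt(LT) = sqrt(18.9541) = 4.3536
SS = 1.28 * 45.5659 * 4.3536 = 253.9227

253.9227 units


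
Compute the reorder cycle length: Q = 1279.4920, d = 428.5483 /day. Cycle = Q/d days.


Cycle = 1279.4920 / 428.5483 = 2.9856

2.9856 days


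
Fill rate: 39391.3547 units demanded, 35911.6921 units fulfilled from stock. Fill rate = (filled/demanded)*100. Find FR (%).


FR = 35911.6921 / 39391.3547 * 100 = 91.1664

91.1664%


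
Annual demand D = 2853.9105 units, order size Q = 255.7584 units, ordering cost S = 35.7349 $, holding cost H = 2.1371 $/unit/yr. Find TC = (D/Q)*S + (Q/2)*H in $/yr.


Ordering cost = D*S/Q = 398.7521
Holding cost = Q*H/2 = 273.2906
TC = 398.7521 + 273.2906 = 672.0428

672.0428 $/yr


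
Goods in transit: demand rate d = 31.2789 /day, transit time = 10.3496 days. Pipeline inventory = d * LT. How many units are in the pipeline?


Pipeline = 31.2789 * 10.3496 = 323.7241

323.7241 units


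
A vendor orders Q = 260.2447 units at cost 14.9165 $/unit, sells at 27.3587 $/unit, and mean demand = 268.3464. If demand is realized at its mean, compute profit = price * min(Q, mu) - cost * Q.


Sales at mu = min(260.2447, 268.3464) = 260.2447
Revenue = 27.3587 * 260.2447 = 7119.9567
Total cost = 14.9165 * 260.2447 = 3881.9401
Profit = 7119.9567 - 3881.9401 = 3238.0166

3238.0166 $


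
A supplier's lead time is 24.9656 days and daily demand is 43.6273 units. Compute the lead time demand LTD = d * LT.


LTD = 43.6273 * 24.9656 = 1089.1817

1089.1817 units


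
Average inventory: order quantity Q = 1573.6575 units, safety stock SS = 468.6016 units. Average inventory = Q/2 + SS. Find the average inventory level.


Q/2 = 786.8288
Avg = 786.8288 + 468.6016 = 1255.4304

1255.4304 units


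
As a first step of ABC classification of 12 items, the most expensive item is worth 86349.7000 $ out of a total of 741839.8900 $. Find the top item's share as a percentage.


Top item = 86349.7000
Total = 741839.8900
Percentage = 86349.7000 / 741839.8900 * 100 = 11.6399

11.6399%


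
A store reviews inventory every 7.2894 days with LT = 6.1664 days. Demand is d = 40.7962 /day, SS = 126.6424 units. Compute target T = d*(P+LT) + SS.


P + LT = 13.4558
d*(P+LT) = 40.7962 * 13.4558 = 548.9455
T = 548.9455 + 126.6424 = 675.5879

675.5879 units


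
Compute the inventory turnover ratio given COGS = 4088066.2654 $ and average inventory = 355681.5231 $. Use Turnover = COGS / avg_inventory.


Turnover = 4088066.2654 / 355681.5231 = 11.4936

11.4936


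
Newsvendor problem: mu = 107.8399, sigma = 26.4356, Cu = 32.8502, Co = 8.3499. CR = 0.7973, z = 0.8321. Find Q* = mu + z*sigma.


CR = Cu/(Cu+Co) = 32.8502/(32.8502+8.3499) = 0.7973
z = 0.8321
Q* = 107.8399 + 0.8321 * 26.4356 = 129.8370

129.8370 units


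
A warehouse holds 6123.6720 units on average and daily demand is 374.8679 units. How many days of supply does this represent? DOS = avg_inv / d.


DOS = 6123.6720 / 374.8679 = 16.3355

16.3355 days


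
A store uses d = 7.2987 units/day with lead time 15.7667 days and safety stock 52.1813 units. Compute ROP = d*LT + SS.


d*LT = 7.2987 * 15.7667 = 115.0764
ROP = 115.0764 + 52.1813 = 167.2577

167.2577 units


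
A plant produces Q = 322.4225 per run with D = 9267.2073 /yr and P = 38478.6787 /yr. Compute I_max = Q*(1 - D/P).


D/P = 0.2408
1 - D/P = 0.7592
I_max = 322.4225 * 0.7592 = 244.7702

244.7702 units


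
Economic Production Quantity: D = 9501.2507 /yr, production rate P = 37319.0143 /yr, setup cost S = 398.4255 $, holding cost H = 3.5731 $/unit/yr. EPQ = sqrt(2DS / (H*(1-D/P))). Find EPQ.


1 - D/P = 1 - 0.2546 = 0.7454
H*(1-D/P) = 2.6634
2DS = 7571081.1215
EPQ = sqrt(2842632.2627) = 1686.0108

1686.0108 units


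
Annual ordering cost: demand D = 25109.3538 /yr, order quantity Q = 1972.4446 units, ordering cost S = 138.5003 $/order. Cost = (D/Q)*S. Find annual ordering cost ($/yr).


Number of orders = D/Q = 12.7301
Cost = 12.7301 * 138.5003 = 1763.1182

1763.1182 $/yr


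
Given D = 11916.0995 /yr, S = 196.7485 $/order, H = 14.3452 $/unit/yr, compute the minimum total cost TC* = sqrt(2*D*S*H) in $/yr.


2*D*S*H = 67263917.0039
TC* = sqrt(67263917.0039) = 8201.4582

8201.4582 $/yr


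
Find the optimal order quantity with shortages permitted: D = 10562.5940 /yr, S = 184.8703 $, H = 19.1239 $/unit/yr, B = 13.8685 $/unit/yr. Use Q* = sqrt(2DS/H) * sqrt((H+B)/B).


sqrt(2DS/H) = 451.9034
sqrt((H+B)/B) = 1.5424
Q* = 451.9034 * 1.5424 = 697.0081

697.0081 units


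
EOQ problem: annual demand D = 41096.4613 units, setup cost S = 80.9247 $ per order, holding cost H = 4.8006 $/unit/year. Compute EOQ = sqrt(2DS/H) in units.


2*D*S = 2 * 41096.4613 * 80.9247 = 6651437.6035
2*D*S/H = 1385542.9745
EOQ = sqrt(1385542.9745) = 1177.0909

1177.0909 units


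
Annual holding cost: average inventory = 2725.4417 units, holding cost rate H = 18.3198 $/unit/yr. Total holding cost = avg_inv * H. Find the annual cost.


Cost = 2725.4417 * 18.3198 = 49929.5469

49929.5469 $/yr


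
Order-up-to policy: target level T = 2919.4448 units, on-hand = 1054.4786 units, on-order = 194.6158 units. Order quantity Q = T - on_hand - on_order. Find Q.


Inventory position = OH + OO = 1054.4786 + 194.6158 = 1249.0944
Q = 2919.4448 - 1249.0944 = 1670.3504

1670.3504 units


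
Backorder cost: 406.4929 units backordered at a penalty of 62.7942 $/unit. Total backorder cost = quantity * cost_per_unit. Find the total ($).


Total = 406.4929 * 62.7942 = 25525.3965

25525.3965 $


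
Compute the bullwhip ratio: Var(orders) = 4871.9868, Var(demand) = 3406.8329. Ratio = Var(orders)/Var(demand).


BW = 4871.9868 / 3406.8329 = 1.4301

1.4301


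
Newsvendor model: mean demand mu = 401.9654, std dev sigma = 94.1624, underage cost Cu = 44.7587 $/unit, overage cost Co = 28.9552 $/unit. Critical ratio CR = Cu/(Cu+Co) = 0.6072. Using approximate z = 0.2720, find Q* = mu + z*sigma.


CR = Cu/(Cu+Co) = 44.7587/(44.7587+28.9552) = 0.6072
z = 0.2720
Q* = 401.9654 + 0.2720 * 94.1624 = 427.5776

427.5776 units


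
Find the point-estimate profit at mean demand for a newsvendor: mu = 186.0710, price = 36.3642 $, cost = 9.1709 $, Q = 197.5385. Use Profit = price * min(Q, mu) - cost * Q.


Sales at mu = min(197.5385, 186.0710) = 186.0710
Revenue = 36.3642 * 186.0710 = 6766.3231
Total cost = 9.1709 * 197.5385 = 1811.6058
Profit = 6766.3231 - 1811.6058 = 4954.7172

4954.7172 $


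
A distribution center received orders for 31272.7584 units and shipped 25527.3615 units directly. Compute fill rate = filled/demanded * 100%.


FR = 25527.3615 / 31272.7584 * 100 = 81.6281

81.6281%


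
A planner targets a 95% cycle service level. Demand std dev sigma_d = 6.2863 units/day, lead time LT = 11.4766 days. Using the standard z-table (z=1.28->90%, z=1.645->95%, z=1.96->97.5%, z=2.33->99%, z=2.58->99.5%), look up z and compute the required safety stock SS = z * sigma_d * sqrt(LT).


From the table, SL = 95% corresponds to z = 1.645
sqrt(LT) = sqrt(11.4766) = 3.3877
SS = 1.645 * 6.2863 * 3.3877 = 35.0322

35.0322 units


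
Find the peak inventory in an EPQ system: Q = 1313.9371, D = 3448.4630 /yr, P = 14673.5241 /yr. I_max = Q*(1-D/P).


D/P = 0.2350
1 - D/P = 0.7650
I_max = 1313.9371 * 0.7650 = 1005.1453

1005.1453 units


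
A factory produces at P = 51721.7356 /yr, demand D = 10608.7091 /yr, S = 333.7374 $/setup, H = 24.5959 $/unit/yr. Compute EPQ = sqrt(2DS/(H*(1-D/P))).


1 - D/P = 1 - 0.2051 = 0.7949
H*(1-D/P) = 19.5510
2DS = 7081045.9848
EPQ = sqrt(362183.2302) = 601.8166

601.8166 units


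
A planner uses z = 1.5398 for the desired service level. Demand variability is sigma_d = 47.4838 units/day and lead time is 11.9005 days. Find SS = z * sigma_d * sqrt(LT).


sqrt(LT) = sqrt(11.9005) = 3.4497
SS = 1.5398 * 47.4838 * 3.4497 = 252.2275

252.2275 units


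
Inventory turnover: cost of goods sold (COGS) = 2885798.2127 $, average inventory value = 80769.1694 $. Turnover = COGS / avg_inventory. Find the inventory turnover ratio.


Turnover = 2885798.2127 / 80769.1694 = 35.7290

35.7290


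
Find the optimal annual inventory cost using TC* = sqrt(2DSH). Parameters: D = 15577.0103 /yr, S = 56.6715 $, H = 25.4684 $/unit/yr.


2*D*S*H = 44965608.2756
TC* = sqrt(44965608.2756) = 6705.6400

6705.6400 $/yr


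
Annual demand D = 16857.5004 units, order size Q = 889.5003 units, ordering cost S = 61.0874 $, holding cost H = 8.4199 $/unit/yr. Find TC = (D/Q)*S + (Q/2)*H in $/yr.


Ordering cost = D*S/Q = 1157.7072
Holding cost = Q*H/2 = 3744.7518
TC = 1157.7072 + 3744.7518 = 4902.4590

4902.4590 $/yr


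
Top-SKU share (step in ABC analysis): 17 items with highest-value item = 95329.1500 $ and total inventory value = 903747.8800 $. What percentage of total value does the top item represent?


Top item = 95329.1500
Total = 903747.8800
Percentage = 95329.1500 / 903747.8800 * 100 = 10.5482

10.5482%


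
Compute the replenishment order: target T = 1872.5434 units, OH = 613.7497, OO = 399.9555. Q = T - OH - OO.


Inventory position = OH + OO = 613.7497 + 399.9555 = 1013.7052
Q = 1872.5434 - 1013.7052 = 858.8382

858.8382 units


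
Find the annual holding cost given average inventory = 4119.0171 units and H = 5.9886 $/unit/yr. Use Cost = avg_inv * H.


Cost = 4119.0171 * 5.9886 = 24667.1458

24667.1458 $/yr


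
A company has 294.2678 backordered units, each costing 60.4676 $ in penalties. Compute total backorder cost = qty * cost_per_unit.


Total = 294.2678 * 60.4676 = 17793.6676

17793.6676 $


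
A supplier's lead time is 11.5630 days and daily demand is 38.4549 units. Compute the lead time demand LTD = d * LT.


LTD = 38.4549 * 11.5630 = 444.6540

444.6540 units


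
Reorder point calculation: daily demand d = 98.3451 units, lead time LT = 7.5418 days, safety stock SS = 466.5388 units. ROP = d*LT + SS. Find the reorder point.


d*LT = 98.3451 * 7.5418 = 741.6991
ROP = 741.6991 + 466.5388 = 1208.2379

1208.2379 units


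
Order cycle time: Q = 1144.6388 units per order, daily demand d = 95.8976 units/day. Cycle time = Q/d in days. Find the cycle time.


Cycle = 1144.6388 / 95.8976 = 11.9361

11.9361 days


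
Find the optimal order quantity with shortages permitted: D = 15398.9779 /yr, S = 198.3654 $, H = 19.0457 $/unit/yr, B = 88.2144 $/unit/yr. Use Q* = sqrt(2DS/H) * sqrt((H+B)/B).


sqrt(2DS/H) = 566.3637
sqrt((H+B)/B) = 1.1027
Q* = 566.3637 * 1.1027 = 624.5178

624.5178 units


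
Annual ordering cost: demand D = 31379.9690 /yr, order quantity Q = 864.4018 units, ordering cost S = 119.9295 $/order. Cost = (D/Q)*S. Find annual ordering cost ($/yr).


Number of orders = D/Q = 36.3025
Cost = 36.3025 * 119.9295 = 4353.7438

4353.7438 $/yr


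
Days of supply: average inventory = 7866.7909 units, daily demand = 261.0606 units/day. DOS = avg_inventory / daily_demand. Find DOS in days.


DOS = 7866.7909 / 261.0606 = 30.1340

30.1340 days


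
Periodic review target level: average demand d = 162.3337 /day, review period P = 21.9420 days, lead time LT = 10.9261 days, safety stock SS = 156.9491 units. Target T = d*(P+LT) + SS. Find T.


P + LT = 32.8681
d*(P+LT) = 162.3337 * 32.8681 = 5335.6003
T = 5335.6003 + 156.9491 = 5492.5494

5492.5494 units


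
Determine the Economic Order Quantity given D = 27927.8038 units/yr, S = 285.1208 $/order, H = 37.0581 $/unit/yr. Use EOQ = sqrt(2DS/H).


2*D*S = 2 * 27927.8038 * 285.1208 = 15925595.5234
2*D*S/H = 429746.6822
EOQ = sqrt(429746.6822) = 655.5507

655.5507 units


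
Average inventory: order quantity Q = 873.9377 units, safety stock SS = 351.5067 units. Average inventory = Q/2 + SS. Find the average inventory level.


Q/2 = 436.9688
Avg = 436.9688 + 351.5067 = 788.4755

788.4755 units


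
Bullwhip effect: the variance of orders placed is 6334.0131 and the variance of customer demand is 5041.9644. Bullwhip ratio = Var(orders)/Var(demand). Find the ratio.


BW = 6334.0131 / 5041.9644 = 1.2563

1.2563


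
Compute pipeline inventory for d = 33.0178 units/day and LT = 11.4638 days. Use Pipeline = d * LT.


Pipeline = 33.0178 * 11.4638 = 378.5095

378.5095 units


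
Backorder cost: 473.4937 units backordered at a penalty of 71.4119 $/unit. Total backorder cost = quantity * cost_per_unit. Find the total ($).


Total = 473.4937 * 71.4119 = 33813.0848

33813.0848 $


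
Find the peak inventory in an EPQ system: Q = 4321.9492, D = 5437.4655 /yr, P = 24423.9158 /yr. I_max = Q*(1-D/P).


D/P = 0.2226
1 - D/P = 0.7774
I_max = 4321.9492 * 0.7774 = 3359.7591

3359.7591 units


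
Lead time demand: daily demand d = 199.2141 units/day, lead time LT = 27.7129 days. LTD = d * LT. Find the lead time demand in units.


LTD = 199.2141 * 27.7129 = 5520.8004

5520.8004 units


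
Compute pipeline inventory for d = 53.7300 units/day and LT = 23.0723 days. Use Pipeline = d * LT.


Pipeline = 53.7300 * 23.0723 = 1239.6747

1239.6747 units


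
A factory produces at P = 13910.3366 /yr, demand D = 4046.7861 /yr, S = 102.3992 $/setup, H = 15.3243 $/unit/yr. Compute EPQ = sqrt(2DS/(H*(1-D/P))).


1 - D/P = 1 - 0.2909 = 0.7091
H*(1-D/P) = 10.8662
2DS = 828775.3184
EPQ = sqrt(76271.1914) = 276.1724

276.1724 units


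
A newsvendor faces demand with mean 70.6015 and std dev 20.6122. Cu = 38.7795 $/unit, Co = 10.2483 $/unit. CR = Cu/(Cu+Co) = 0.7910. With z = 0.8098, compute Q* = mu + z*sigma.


CR = Cu/(Cu+Co) = 38.7795/(38.7795+10.2483) = 0.7910
z = 0.8098
Q* = 70.6015 + 0.8098 * 20.6122 = 87.2933

87.2933 units


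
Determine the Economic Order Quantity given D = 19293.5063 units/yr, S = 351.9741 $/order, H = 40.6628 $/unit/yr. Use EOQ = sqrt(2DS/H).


2*D*S = 2 * 19293.5063 * 351.9741 = 13581629.0316
2*D*S/H = 334006.2424
EOQ = sqrt(334006.2424) = 577.9327

577.9327 units


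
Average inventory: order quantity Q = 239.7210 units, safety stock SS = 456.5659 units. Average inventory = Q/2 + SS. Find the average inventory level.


Q/2 = 119.8605
Avg = 119.8605 + 456.5659 = 576.4264

576.4264 units


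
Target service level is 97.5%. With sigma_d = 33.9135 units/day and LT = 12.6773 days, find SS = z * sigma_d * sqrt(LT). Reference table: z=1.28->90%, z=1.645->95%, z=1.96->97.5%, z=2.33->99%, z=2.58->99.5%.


From the table, SL = 97.5% corresponds to z = 1.96
sqrt(LT) = sqrt(12.6773) = 3.5605
SS = 1.96 * 33.9135 * 3.5605 = 236.6694

236.6694 units


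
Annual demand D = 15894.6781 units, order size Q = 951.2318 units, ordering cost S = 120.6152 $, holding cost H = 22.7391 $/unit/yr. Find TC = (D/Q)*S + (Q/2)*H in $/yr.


Ordering cost = D*S/Q = 2015.4286
Holding cost = Q*H/2 = 10815.0775
TC = 2015.4286 + 10815.0775 = 12830.5061

12830.5061 $/yr


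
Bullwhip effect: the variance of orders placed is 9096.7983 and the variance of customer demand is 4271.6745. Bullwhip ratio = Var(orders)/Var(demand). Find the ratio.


BW = 9096.7983 / 4271.6745 = 2.1296

2.1296


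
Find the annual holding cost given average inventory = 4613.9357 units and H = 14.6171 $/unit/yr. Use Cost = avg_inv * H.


Cost = 4613.9357 * 14.6171 = 67442.3595

67442.3595 $/yr


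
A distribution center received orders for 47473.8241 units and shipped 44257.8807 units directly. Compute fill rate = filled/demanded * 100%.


FR = 44257.8807 / 47473.8241 * 100 = 93.2259

93.2259%


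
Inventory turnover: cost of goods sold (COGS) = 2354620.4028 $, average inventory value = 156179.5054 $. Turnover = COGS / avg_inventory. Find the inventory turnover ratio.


Turnover = 2354620.4028 / 156179.5054 = 15.0764

15.0764


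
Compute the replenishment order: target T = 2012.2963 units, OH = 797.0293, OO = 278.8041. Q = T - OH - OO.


Inventory position = OH + OO = 797.0293 + 278.8041 = 1075.8334
Q = 2012.2963 - 1075.8334 = 936.4629

936.4629 units


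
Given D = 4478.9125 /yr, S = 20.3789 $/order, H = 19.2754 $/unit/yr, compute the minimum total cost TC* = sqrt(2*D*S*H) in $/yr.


2*D*S*H = 3518736.2187
TC* = sqrt(3518736.2187) = 1875.8295

1875.8295 $/yr


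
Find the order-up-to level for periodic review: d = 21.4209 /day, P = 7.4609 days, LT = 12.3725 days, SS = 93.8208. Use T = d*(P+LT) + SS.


P + LT = 19.8334
d*(P+LT) = 21.4209 * 19.8334 = 424.8493
T = 424.8493 + 93.8208 = 518.6701

518.6701 units


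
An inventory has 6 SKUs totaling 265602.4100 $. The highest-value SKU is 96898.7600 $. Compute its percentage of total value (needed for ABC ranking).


Top item = 96898.7600
Total = 265602.4100
Percentage = 96898.7600 / 265602.4100 * 100 = 36.4826

36.4826%


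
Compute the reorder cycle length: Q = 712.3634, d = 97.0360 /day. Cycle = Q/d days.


Cycle = 712.3634 / 97.0360 = 7.3412

7.3412 days


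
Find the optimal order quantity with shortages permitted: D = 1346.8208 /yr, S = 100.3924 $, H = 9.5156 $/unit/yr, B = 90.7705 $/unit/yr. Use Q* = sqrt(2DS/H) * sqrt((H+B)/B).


sqrt(2DS/H) = 168.5785
sqrt((H+B)/B) = 1.0511
Q* = 168.5785 * 1.0511 = 177.1945

177.1945 units


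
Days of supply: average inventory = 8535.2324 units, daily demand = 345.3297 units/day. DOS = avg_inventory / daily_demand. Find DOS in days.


DOS = 8535.2324 / 345.3297 = 24.7162

24.7162 days


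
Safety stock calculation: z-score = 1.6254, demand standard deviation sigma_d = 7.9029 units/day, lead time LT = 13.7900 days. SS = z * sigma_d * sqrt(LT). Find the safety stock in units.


sqrt(LT) = sqrt(13.7900) = 3.7135
SS = 1.6254 * 7.9029 * 3.7135 = 47.7012

47.7012 units


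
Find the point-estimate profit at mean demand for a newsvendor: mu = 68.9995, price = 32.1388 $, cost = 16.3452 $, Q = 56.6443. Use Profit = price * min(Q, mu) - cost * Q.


Sales at mu = min(56.6443, 68.9995) = 56.6443
Revenue = 32.1388 * 56.6443 = 1820.4798
Total cost = 16.3452 * 56.6443 = 925.8624
Profit = 1820.4798 - 925.8624 = 894.6174

894.6174 $


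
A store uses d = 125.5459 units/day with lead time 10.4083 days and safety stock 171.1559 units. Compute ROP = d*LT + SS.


d*LT = 125.5459 * 10.4083 = 1306.7194
ROP = 1306.7194 + 171.1559 = 1477.8753

1477.8753 units


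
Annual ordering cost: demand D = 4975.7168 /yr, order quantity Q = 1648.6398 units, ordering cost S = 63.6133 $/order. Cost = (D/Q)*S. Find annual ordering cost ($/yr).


Number of orders = D/Q = 3.0181
Cost = 3.0181 * 63.6133 = 191.9896

191.9896 $/yr


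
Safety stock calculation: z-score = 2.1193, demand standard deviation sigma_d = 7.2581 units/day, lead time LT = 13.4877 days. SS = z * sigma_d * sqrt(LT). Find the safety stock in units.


sqrt(LT) = sqrt(13.4877) = 3.6726
SS = 2.1193 * 7.2581 * 3.6726 = 56.4917

56.4917 units


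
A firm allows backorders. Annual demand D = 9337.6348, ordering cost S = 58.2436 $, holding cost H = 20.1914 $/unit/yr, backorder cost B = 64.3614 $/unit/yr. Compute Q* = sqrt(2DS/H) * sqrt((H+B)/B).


sqrt(2DS/H) = 232.0996
sqrt((H+B)/B) = 1.1462
Q* = 232.0996 * 1.1462 = 266.0269

266.0269 units


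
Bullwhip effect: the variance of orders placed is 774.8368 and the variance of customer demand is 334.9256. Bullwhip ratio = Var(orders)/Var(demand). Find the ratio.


BW = 774.8368 / 334.9256 = 2.3135

2.3135


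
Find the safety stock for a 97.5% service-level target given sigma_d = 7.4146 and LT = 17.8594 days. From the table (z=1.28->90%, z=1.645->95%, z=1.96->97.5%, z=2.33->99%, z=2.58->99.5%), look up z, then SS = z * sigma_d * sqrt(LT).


From the table, SL = 97.5% corresponds to z = 1.96
sqrt(LT) = sqrt(17.8594) = 4.2260
SS = 1.96 * 7.4146 * 4.2260 = 61.4154

61.4154 units


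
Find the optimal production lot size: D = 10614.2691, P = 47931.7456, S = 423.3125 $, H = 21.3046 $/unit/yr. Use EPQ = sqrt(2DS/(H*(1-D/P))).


1 - D/P = 1 - 0.2214 = 0.7786
H*(1-D/P) = 16.5868
2DS = 8986305.5768
EPQ = sqrt(541774.7689) = 736.0535

736.0535 units


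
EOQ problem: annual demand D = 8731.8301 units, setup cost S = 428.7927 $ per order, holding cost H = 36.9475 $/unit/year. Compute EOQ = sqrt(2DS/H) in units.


2*D*S = 2 * 8731.8301 * 428.7927 = 7488290.0090
2*D*S/H = 202673.7941
EOQ = sqrt(202673.7941) = 450.1931

450.1931 units


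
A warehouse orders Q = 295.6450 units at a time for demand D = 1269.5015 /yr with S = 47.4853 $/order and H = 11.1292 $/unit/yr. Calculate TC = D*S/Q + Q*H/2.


Ordering cost = D*S/Q = 203.9022
Holding cost = Q*H/2 = 1645.1462
TC = 203.9022 + 1645.1462 = 1849.0483

1849.0483 $/yr


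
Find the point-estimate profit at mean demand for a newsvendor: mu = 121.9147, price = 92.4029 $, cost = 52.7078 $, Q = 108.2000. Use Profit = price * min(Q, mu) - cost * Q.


Sales at mu = min(108.2000, 121.9147) = 108.2000
Revenue = 92.4029 * 108.2000 = 9997.9938
Total cost = 52.7078 * 108.2000 = 5702.9840
Profit = 9997.9938 - 5702.9840 = 4295.0098

4295.0098 $


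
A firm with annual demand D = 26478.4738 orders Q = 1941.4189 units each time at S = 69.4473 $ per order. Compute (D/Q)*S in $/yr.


Number of orders = D/Q = 13.6387
Cost = 13.6387 * 69.4473 = 947.1725

947.1725 $/yr


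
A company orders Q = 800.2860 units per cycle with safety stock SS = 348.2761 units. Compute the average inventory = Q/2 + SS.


Q/2 = 400.1430
Avg = 400.1430 + 348.2761 = 748.4191

748.4191 units


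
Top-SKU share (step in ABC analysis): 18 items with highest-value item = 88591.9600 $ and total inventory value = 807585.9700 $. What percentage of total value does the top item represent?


Top item = 88591.9600
Total = 807585.9700
Percentage = 88591.9600 / 807585.9700 * 100 = 10.9700

10.9700%


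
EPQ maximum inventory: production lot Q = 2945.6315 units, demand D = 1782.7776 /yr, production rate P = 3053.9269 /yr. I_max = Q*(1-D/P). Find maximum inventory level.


D/P = 0.5838
1 - D/P = 0.4162
I_max = 2945.6315 * 0.4162 = 1226.0730

1226.0730 units


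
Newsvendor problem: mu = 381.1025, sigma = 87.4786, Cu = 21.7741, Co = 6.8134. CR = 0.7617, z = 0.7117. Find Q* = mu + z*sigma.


CR = Cu/(Cu+Co) = 21.7741/(21.7741+6.8134) = 0.7617
z = 0.7117
Q* = 381.1025 + 0.7117 * 87.4786 = 443.3610

443.3610 units


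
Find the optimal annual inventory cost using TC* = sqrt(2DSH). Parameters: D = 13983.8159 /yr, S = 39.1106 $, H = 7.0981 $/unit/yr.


2*D*S*H = 7764120.8293
TC* = sqrt(7764120.8293) = 2786.4172

2786.4172 $/yr


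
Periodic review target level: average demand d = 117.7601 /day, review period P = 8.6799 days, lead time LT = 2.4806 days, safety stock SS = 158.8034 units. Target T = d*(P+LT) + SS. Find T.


P + LT = 11.1605
d*(P+LT) = 117.7601 * 11.1605 = 1314.2616
T = 1314.2616 + 158.8034 = 1473.0650

1473.0650 units


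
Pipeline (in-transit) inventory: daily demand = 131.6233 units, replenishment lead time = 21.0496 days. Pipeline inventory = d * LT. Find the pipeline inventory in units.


Pipeline = 131.6233 * 21.0496 = 2770.6178

2770.6178 units


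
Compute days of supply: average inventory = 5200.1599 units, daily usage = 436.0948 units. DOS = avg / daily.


DOS = 5200.1599 / 436.0948 = 11.9244

11.9244 days


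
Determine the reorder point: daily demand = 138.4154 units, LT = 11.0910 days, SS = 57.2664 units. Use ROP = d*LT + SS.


d*LT = 138.4154 * 11.0910 = 1535.1652
ROP = 1535.1652 + 57.2664 = 1592.4316

1592.4316 units


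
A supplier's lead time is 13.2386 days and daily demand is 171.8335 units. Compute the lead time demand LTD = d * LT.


LTD = 171.8335 * 13.2386 = 2274.8350

2274.8350 units


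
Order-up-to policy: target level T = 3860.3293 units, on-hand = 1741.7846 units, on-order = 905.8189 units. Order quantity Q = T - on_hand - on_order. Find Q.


Inventory position = OH + OO = 1741.7846 + 905.8189 = 2647.6035
Q = 3860.3293 - 2647.6035 = 1212.7258

1212.7258 units


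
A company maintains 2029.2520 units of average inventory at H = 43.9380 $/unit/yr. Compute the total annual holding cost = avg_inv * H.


Cost = 2029.2520 * 43.9380 = 89161.2744

89161.2744 $/yr


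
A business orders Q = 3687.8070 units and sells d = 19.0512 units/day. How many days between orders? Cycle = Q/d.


Cycle = 3687.8070 / 19.0512 = 193.5735

193.5735 days


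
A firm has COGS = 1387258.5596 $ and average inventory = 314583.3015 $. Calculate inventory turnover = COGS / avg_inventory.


Turnover = 1387258.5596 / 314583.3015 = 4.4098

4.4098


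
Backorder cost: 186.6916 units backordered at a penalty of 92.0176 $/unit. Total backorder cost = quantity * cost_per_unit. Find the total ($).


Total = 186.6916 * 92.0176 = 17178.9130

17178.9130 $


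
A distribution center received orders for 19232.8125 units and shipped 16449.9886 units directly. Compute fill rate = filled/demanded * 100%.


FR = 16449.9886 / 19232.8125 * 100 = 85.5309

85.5309%


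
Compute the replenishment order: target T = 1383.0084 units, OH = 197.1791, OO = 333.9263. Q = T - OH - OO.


Inventory position = OH + OO = 197.1791 + 333.9263 = 531.1054
Q = 1383.0084 - 531.1054 = 851.9030

851.9030 units


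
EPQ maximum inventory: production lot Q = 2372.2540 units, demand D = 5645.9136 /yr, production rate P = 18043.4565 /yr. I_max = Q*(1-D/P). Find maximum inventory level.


D/P = 0.3129
1 - D/P = 0.6871
I_max = 2372.2540 * 0.6871 = 1629.9605

1629.9605 units


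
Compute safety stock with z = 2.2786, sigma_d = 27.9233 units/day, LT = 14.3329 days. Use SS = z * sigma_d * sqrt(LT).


sqrt(LT) = sqrt(14.3329) = 3.7859
SS = 2.2786 * 27.9233 * 3.7859 = 240.8806

240.8806 units


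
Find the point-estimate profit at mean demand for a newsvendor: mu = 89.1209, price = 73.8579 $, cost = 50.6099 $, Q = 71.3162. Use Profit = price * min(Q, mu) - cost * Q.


Sales at mu = min(71.3162, 89.1209) = 71.3162
Revenue = 73.8579 * 71.3162 = 5267.2648
Total cost = 50.6099 * 71.3162 = 3609.3058
Profit = 5267.2648 - 3609.3058 = 1657.9590

1657.9590 $


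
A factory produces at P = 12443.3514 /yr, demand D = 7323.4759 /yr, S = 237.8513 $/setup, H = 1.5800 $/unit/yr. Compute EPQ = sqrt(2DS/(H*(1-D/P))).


1 - D/P = 1 - 0.5885 = 0.4115
H*(1-D/P) = 0.6501
2DS = 3483796.5267
EPQ = sqrt(5358875.4119) = 2314.9245

2314.9245 units


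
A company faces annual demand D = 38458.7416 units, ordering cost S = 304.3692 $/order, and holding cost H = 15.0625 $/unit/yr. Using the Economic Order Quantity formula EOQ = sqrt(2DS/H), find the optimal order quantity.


2*D*S = 2 * 38458.7416 * 304.3692 = 23411312.8276
2*D*S/H = 1554278.0300
EOQ = sqrt(1554278.0300) = 1246.7069

1246.7069 units


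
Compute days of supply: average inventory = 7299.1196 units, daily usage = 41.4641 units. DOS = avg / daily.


DOS = 7299.1196 / 41.4641 = 176.0347

176.0347 days


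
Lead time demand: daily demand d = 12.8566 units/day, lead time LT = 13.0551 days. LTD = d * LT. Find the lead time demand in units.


LTD = 12.8566 * 13.0551 = 167.8442

167.8442 units


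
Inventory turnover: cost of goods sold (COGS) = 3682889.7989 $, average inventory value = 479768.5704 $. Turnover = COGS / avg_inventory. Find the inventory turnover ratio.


Turnover = 3682889.7989 / 479768.5704 = 7.6764

7.6764


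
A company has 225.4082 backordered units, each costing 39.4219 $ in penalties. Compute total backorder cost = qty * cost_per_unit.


Total = 225.4082 * 39.4219 = 8886.0195

8886.0195 $


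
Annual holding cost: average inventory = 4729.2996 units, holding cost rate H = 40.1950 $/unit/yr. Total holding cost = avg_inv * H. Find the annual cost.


Cost = 4729.2996 * 40.1950 = 190094.1974

190094.1974 $/yr


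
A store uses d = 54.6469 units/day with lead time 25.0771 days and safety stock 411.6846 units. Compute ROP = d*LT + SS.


d*LT = 54.6469 * 25.0771 = 1370.3858
ROP = 1370.3858 + 411.6846 = 1782.0704

1782.0704 units


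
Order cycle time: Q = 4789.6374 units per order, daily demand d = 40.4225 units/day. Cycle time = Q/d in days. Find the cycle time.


Cycle = 4789.6374 / 40.4225 = 118.4894

118.4894 days


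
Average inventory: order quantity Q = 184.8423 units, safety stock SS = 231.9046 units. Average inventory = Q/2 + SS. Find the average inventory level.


Q/2 = 92.4211
Avg = 92.4211 + 231.9046 = 324.3257

324.3257 units


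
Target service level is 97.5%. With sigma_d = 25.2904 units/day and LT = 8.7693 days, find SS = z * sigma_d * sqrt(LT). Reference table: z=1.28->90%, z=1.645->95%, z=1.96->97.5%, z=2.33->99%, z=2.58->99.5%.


From the table, SL = 97.5% corresponds to z = 1.96
sqrt(LT) = sqrt(8.7693) = 2.9613
SS = 1.96 * 25.2904 * 2.9613 = 146.7892

146.7892 units


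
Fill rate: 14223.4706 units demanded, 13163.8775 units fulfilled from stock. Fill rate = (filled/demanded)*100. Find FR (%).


FR = 13163.8775 / 14223.4706 * 100 = 92.5504

92.5504%


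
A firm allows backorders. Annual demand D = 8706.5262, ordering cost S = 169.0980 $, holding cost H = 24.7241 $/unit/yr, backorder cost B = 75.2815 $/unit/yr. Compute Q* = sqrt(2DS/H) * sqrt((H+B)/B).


sqrt(2DS/H) = 345.1012
sqrt((H+B)/B) = 1.1526
Q* = 345.1012 * 1.1526 = 397.7539

397.7539 units


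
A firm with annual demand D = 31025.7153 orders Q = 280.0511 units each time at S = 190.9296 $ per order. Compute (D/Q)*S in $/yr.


Number of orders = D/Q = 110.7859
Cost = 110.7859 * 190.9296 = 21152.3090

21152.3090 $/yr


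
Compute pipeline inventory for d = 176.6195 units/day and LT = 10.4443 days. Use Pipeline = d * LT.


Pipeline = 176.6195 * 10.4443 = 1844.6670

1844.6670 units


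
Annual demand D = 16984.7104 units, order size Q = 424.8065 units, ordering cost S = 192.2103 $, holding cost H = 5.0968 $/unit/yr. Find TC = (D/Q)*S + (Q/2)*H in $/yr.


Ordering cost = D*S/Q = 7684.9961
Holding cost = Q*H/2 = 1082.5769
TC = 7684.9961 + 1082.5769 = 8767.5730

8767.5730 $/yr


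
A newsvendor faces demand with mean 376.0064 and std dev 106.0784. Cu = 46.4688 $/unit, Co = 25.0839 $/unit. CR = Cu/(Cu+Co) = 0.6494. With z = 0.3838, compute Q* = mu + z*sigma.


CR = Cu/(Cu+Co) = 46.4688/(46.4688+25.0839) = 0.6494
z = 0.3838
Q* = 376.0064 + 0.3838 * 106.0784 = 416.7193

416.7193 units


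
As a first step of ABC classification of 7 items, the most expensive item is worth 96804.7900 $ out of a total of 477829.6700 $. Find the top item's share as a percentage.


Top item = 96804.7900
Total = 477829.6700
Percentage = 96804.7900 / 477829.6700 * 100 = 20.2593

20.2593%


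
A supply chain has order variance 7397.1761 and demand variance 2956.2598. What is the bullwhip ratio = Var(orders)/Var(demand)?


BW = 7397.1761 / 2956.2598 = 2.5022

2.5022


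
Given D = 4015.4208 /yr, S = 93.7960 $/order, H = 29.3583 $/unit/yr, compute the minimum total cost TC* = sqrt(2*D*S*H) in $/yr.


2*D*S*H = 22114457.0940
TC* = sqrt(22114457.0940) = 4702.6011

4702.6011 $/yr


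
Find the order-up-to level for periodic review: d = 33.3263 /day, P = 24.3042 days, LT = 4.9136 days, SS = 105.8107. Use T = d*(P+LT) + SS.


P + LT = 29.2178
d*(P+LT) = 33.3263 * 29.2178 = 973.7212
T = 973.7212 + 105.8107 = 1079.5319

1079.5319 units


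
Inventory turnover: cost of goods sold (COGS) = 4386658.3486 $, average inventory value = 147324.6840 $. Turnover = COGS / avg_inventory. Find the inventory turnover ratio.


Turnover = 4386658.3486 / 147324.6840 = 29.7754

29.7754


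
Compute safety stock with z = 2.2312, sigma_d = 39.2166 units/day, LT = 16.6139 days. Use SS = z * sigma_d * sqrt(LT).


sqrt(LT) = sqrt(16.6139) = 4.0760
SS = 2.2312 * 39.2166 * 4.0760 = 356.6516

356.6516 units


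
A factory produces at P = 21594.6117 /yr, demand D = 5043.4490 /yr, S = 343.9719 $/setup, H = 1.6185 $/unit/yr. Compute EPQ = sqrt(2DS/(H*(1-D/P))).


1 - D/P = 1 - 0.2336 = 0.7664
H*(1-D/P) = 1.2405
2DS = 3469609.4702
EPQ = sqrt(2796950.5117) = 1672.4086

1672.4086 units


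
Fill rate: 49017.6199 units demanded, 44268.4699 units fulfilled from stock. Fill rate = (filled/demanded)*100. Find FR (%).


FR = 44268.4699 / 49017.6199 * 100 = 90.3113

90.3113%


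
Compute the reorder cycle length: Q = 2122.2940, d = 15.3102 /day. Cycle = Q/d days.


Cycle = 2122.2940 / 15.3102 = 138.6196

138.6196 days


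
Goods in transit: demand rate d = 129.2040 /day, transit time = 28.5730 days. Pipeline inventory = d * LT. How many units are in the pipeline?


Pipeline = 129.2040 * 28.5730 = 3691.7459

3691.7459 units


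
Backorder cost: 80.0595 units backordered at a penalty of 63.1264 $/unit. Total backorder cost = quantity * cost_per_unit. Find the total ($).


Total = 80.0595 * 63.1264 = 5053.8680

5053.8680 $


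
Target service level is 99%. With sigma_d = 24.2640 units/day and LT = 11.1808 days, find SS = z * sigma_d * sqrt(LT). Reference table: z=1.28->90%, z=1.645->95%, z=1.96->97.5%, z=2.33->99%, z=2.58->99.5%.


From the table, SL = 99% corresponds to z = 2.33
sqrt(LT) = sqrt(11.1808) = 3.3438
SS = 2.33 * 24.2640 * 3.3438 = 189.0405

189.0405 units


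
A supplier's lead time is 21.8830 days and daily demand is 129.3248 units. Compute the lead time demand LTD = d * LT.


LTD = 129.3248 * 21.8830 = 2830.0146

2830.0146 units


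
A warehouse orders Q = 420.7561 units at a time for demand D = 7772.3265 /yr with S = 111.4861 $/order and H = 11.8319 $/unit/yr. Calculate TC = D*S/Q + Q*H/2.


Ordering cost = D*S/Q = 2059.4030
Holding cost = Q*H/2 = 2489.1720
TC = 2059.4030 + 2489.1720 = 4548.5750

4548.5750 $/yr


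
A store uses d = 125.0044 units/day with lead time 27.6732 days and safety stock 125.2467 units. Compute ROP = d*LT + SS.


d*LT = 125.0044 * 27.6732 = 3459.2718
ROP = 3459.2718 + 125.2467 = 3584.5185

3584.5185 units


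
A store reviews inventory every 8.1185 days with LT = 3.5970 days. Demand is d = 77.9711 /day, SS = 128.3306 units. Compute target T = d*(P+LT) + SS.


P + LT = 11.7155
d*(P+LT) = 77.9711 * 11.7155 = 913.4704
T = 913.4704 + 128.3306 = 1041.8010

1041.8010 units


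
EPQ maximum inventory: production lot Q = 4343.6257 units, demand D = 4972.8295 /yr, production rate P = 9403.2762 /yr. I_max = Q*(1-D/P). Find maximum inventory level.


D/P = 0.5288
1 - D/P = 0.4712
I_max = 4343.6257 * 0.4712 = 2046.5423

2046.5423 units


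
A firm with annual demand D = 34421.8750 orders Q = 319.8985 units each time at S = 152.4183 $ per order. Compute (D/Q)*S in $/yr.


Number of orders = D/Q = 107.6025
Cost = 107.6025 * 152.4183 = 16400.5885

16400.5885 $/yr


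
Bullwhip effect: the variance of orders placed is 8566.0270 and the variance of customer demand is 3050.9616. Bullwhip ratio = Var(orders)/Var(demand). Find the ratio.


BW = 8566.0270 / 3050.9616 = 2.8076

2.8076


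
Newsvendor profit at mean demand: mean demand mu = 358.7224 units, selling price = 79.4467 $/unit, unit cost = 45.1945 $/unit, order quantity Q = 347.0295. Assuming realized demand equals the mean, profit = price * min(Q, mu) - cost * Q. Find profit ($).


Sales at mu = min(347.0295, 358.7224) = 347.0295
Revenue = 79.4467 * 347.0295 = 27570.3486
Total cost = 45.1945 * 347.0295 = 15683.8247
Profit = 27570.3486 - 15683.8247 = 11886.5238

11886.5238 $


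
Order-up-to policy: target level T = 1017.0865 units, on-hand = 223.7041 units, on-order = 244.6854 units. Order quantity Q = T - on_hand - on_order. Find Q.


Inventory position = OH + OO = 223.7041 + 244.6854 = 468.3895
Q = 1017.0865 - 468.3895 = 548.6970

548.6970 units
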